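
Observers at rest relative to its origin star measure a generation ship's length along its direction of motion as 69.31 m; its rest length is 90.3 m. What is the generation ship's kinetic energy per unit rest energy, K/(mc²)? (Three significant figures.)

Length contraction gives γ = L₀/L = 90.3/69.31 = 1.30284.
Since K = (γ−1)mc², K/(mc²) = 1.30284 − 1 = 0.303.

0.303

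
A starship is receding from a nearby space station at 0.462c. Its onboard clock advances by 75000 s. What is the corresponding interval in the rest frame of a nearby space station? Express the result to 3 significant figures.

Lorentz factor: γ = (1 − 0.213444)^(−1/2) = 1.1275.
The onboard clock measures proper time, so the interval in the rest frame of a nearby space station is dilated: Δt = γ·Δτ = 1.1275 × 75000 s = 84600 s.

84600 s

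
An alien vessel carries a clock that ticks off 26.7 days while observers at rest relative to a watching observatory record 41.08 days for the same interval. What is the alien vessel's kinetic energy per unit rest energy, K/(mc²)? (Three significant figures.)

0.539

γ = Δt/Δτ = 41.08/26.7 = 1.53858.
K/(mc²) = γ − 1 = 1.53858 − 1 = 0.539.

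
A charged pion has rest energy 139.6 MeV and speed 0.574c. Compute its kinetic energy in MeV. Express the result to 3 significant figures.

30.9 MeV

With β = 0.574, γ = 1/√(1 − 0.574²) = 1/√0.670524 = 1.22122.
Kinetic energy: K = (γ − 1)mc² = (1.22122 − 1) × 139.6 MeV = 0.22122 × 139.6 = 30.9 MeV.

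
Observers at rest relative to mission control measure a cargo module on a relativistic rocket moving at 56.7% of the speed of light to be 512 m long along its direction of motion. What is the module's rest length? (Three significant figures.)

γ = 1/√(1 − β²) = 1/√(1 − 0.321489) = 1/√0.678511 = 1/0.823718 = 1.214.
Proper length: L₀ = γ·L = 1.214 × 512 = 622 m.

622 m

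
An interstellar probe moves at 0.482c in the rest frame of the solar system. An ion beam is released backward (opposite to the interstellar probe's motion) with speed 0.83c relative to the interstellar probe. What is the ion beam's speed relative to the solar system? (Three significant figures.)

Relativistic velocity addition: u = (u' + v)/(1 + u'v/c²), with u' = −0.83c and v = 0.482c.
Numerator: −0.83 + 0.482 = −0.348. Denominator: 1 + (−0.83)(0.482) = 0.59994.
u = −0.348/0.59994 = −0.58006, so the speed is 0.580c.

0.580c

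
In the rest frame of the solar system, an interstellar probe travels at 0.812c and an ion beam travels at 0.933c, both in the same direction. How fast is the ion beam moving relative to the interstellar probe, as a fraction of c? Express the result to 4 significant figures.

Transform to the interstellar probe's frame: u' = (u − v)/(1 − uv/c²).
u' = (0.933 − 0.812)/(1 − 0.933×0.812) = 0.121/0.242404 = 0.49917.
Speed in the interstellar probe's frame: 0.4992c (in the same direction).

0.4992c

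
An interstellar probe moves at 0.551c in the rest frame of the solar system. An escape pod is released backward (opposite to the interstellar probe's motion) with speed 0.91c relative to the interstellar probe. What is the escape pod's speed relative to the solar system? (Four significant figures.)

Relativistic velocity addition: u = (u' + v)/(1 + u'v/c²), with u' = −0.91c and v = 0.551c.
Numerator: −0.91 + 0.551 = −0.359. Denominator: 1 + (−0.91)(0.551) = 0.49859.
u = −0.359/0.49859 = −0.72003, so the speed is 0.7200c.

0.7200c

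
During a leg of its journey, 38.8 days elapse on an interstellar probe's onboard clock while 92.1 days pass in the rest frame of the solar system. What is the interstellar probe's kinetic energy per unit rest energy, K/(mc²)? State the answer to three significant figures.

1.37

From Δt = γΔτ: γ = 92.1/38.8 = 2.37371.
Since K = (γ−1)mc², K/(mc²) = 2.37371 − 1 = 1.37.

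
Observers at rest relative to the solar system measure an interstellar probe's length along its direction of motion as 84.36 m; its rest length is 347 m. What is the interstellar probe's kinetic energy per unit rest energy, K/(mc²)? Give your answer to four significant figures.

Length contraction gives γ = L₀/L = 347/84.36 = 4.11332.
K/(mc²) = γ − 1 = 4.11332 − 1 = 3.113.

3.113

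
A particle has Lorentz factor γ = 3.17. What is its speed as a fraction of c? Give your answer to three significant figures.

β = √(1 − 1/γ²) = √(1 − 1/10.0489) = √0.900487 = 0.949.

0.949c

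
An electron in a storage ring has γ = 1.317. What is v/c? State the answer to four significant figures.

0.6507

β = √(1 − 1/γ²) = √(1 − 1/1.734489) = √0.423461 = 0.6507.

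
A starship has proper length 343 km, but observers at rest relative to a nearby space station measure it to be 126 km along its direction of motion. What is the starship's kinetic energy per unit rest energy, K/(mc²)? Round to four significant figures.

γ = L₀/L = 343/126 = 2.72222.
K/(mc²) = γ − 1 = 2.72222 − 1 = 1.722.

1.722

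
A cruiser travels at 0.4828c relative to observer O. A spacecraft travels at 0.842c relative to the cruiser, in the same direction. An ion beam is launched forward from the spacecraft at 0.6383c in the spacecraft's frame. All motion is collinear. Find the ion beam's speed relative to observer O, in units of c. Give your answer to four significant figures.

0.9869c

Apply u = (u'+v)/(1+u'v) twice. Ion beam in the cruiser frame: (0.6383+0.842)/(1+0.6383·0.842) = 1.4803/1.5374486 = 0.96283c.
That velocity, transformed to the rest frame of observer O: (0.96283+0.4828)/(1+0.96283·0.4828) = 1.44563/1.464854324 = 0.98688c.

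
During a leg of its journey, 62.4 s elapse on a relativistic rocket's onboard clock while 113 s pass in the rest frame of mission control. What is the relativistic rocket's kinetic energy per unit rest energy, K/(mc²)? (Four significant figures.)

0.8109

The time-dilation ratio gives γ = 113/62.4 = 1.8109.
Since K = (γ−1)mc², K/(mc²) = 1.8109 − 1 = 0.8109.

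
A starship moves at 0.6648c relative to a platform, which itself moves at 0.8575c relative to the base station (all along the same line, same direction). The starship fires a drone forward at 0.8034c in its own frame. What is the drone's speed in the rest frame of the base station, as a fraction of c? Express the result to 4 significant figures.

First combine the drone and starship (S''→S'): u₁ = (0.8034 + 0.6648)/(1 + 0.8034×0.6648) = 1.4682/1.53410032 = 0.95704.
Then combine with the platform (S'→S): u = (0.95704 + 0.8575)/(1 + 0.95704×0.8575) = 1.81454/1.8206618 = 0.99664.

0.9966c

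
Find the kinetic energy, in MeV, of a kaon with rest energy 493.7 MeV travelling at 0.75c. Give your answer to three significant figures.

253 MeV

With β = 0.75, γ = 1/√(1 − 0.75²) = 1/√0.4375 = 1.51186.
Kinetic energy: K = (γ − 1)mc² = (1.51186 − 1) × 493.7 MeV = 0.51186 × 493.7 = 253 MeV.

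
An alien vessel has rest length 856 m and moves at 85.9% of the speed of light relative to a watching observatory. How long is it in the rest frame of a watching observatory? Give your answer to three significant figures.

438 m

Lorentz factor: γ = (1 − 0.737881)^(−1/2) = 1.9532.
Along the direction of motion the measured length is L₀/γ = 856/1.9532 = 438 m.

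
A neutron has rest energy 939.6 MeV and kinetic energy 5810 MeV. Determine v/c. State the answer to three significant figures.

γ = 1 + K/(mc²) = 1 + 5810/939.6 = 7.1835.
β = √(1 − 1/γ²) = √(1 − 0.0193788) = √0.9806212 = 0.990.

0.990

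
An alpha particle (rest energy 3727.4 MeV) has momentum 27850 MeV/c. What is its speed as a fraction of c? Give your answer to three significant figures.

0.991c

βγ = pc/(mc²) = 27850/3727.4 = 7.4717.
Since γ² = 1 + (βγ)² = 56.8263, γ = √56.8263 = 7.53832, and β = (βγ)/γ = 7.4717/7.53832 = 0.991.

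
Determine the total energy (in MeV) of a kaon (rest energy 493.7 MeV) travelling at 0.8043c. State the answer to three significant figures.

831 MeV

With β = 0.8043, γ = 1/√(1 − 0.8043²) = 1/√0.35310151 = 1.6829.
Total energy: E = γmc² = 1.6829 × 493.7 MeV = 831 MeV.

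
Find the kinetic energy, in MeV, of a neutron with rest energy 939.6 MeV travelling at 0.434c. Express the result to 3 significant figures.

Lorentz factor: γ = (1 − 0.188356)^(−1/2) = 1.10999.
Kinetic energy: K = (γ − 1)mc² = (1.10999 − 1) × 939.6 MeV = 0.10999 × 939.6 = 103 MeV.

103 MeV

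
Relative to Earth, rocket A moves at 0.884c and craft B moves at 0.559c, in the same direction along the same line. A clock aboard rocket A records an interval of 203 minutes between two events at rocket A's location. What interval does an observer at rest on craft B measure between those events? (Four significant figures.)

Speed of rocket A in craft B's frame: u = (v_A − v_B)/(1 − v_A v_B/c²) = (0.884 − 0.559)/(1 − 0.884×0.559) = 0.325/0.505844 = 0.64249; |u| = 0.64249c.
At |u| = 0.64249c, γ = (1 − 0.412793)^(−1/2) = 1.305.
The clock on rocket A records proper time, so craft B measures Δt = γΔτ = 1.305 × 203 = 264.9 minutes.

264.9 minutes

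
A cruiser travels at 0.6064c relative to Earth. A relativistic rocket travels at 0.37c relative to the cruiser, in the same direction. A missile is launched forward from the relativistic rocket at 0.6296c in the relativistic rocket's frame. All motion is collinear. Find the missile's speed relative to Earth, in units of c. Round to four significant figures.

Apply u = (u'+v)/(1+u'v) twice. Missile in the cruiser frame: (0.6296+0.37)/(1+0.6296·0.37) = 0.9996/1.232952 = 0.81074c.
That velocity, transformed to the rest frame of Earth: (0.81074+0.6064)/(1+0.81074·0.6064) = 1.41714/1.491632736 = 0.95006c.

0.9501c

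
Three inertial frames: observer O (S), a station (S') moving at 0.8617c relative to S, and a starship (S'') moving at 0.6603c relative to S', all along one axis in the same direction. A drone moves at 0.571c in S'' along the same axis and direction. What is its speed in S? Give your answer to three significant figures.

Apply u = (u'+v)/(1+u'v) twice. Drone in the station frame: (0.571+0.6603)/(1+0.571·0.6603) = 1.2313/1.3770313 = 0.89417c.
That velocity, transformed to the rest frame of observer O: (0.89417+0.8617)/(1+0.89417·0.8617) = 1.75587/1.770506289 = 0.99173c.

0.992c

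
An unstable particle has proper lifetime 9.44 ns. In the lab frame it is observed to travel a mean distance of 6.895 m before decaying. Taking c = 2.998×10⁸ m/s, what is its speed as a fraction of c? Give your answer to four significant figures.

0.9251c

Lab distance = (lab lifetime)·v = γτ·βc, so βγ = d/(cτ) = 6.895/(2.998×10⁸ × 9.440×10^-9) = 2.4363.
With βγ = 2.4363: γ² = 1 + (βγ)² = 6.93556, and β = (βγ)/γ = 2.4363/2.63355 = 0.9251.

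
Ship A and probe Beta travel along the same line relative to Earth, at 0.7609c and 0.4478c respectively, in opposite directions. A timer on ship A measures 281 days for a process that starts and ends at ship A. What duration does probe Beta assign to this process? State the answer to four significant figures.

649.4 days

The velocity of ship A relative to probe Beta is (0.7609 + 0.4478)c / (1 + 0.7609×0.4478) = 0.90152c; relative speed 0.90152c.
γ for this relative speed: γ = 1/√(1 − 0.812738) = 2.3109.
The clock on ship A records proper time, so probe Beta measures Δt = γΔτ = 2.3109 × 281 = 649.4 days.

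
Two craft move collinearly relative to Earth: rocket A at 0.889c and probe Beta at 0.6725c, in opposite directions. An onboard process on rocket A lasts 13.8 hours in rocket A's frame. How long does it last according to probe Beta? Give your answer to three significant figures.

Speed of rocket A in probe Beta's frame: u = (v_A + v_B)/(1 + v_A v_B/c²) = (0.889 + 0.6725)/(1 + 0.889×0.6725) = 1.5615/1.5978525 = 0.97725; |u| = 0.97725c.
At |u| = 0.97725c, γ = (1 − 0.955018)^(−1/2) = 4.715.
The clock on rocket A records proper time, so probe Beta measures Δt = γΔτ = 4.715 × 13.8 = 65.1 hours.

65.1 hours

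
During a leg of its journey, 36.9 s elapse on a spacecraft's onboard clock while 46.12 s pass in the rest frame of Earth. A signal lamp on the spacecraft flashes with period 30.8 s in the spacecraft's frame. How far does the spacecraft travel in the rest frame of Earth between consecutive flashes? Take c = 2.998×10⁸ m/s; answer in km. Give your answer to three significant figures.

γ = Δt/Δτ = 46.12/36.9 = 1.24986.
β = √(1 − 1/γ²) = 0.59988. Lab-frame period = γτ = 1.24986×30.8 s = 38.496 s. Distance = βc × γτ = 0.59988 × 2.998×10⁸ m/s × 38.496 s = 6.9233×10^9 m = 6.92×10^6 km.

6.92×10^6 km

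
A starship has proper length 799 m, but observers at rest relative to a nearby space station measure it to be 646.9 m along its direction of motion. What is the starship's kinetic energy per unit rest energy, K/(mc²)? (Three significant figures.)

Length contraction gives γ = L₀/L = 799/646.9 = 1.23512.
Since K = (γ−1)mc², K/(mc²) = 1.23512 − 1 = 0.235.

0.235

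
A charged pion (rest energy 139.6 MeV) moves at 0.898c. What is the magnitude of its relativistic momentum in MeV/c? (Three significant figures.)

285 MeV/c

β² = 0.806404, so γ = 1/√0.193596 = 2.2728.
Momentum: p = γβ·mc = 2.2728 × 0.898 × 139.6 MeV/c = 285 MeV/c.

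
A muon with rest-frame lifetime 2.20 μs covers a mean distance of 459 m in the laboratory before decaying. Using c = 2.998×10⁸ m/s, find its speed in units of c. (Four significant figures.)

d = βγcτ ⇒ βγ = d/(cτ) = 459.0 m / (659.56 m) = 0.69592.
β = (βγ)/√(1+(βγ)²) = 0.69592/√1.484305 = 0.5712.

0.5712c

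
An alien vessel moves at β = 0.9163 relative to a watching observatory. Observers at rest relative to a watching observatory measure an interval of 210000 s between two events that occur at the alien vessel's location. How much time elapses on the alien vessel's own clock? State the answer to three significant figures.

Lorentz factor: γ = (1 − 0.83960569)^(−1/2) = 2.4969.
The alien vessel's clock runs slow as seen from a watching observatory, so Δτ = Δt/γ = 210000/2.4969 = 84100 s.

84100 s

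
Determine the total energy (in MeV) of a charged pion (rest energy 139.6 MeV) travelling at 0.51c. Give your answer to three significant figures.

γ = 1/√(1 − β²) = 1/√(1 − 0.2601) = 1/√0.7399 = 1/0.860174 = 1.1626.
Total energy: E = γmc² = 1.1626 × 139.6 MeV = 162 MeV.

162 MeV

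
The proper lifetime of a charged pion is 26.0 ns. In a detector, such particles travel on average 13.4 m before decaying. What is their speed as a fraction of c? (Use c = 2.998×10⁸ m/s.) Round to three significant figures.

d = βγcτ ⇒ βγ = d/(cτ) = 13.40 m / (7.7948 m) = 1.7191.
β = (βγ)/√(1+(βγ)²) = 1.7191/√3.9553 = 0.864.

0.864c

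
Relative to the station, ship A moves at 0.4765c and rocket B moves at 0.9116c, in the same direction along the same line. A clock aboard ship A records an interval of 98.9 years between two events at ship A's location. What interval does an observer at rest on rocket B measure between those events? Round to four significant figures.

154.8 years

The velocity of ship A relative to rocket B is (0.4765 − 0.9116)c / (1 − 0.4765×0.9116) = −0.76924c; relative speed 0.76924c.
At |u| = 0.76924c, γ = (1 − 0.59173)^(−1/2) = 1.565.
The clock on ship A records proper time, so rocket B measures Δt = γΔτ = 1.565 × 98.9 = 154.8 years.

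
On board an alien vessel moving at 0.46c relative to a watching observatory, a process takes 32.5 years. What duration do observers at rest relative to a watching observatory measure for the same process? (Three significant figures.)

γ = 1/√(1 − β²) = 1/√(1 − 0.2116) = 1/√0.7884 = 1/0.887919 = 1.1262.
Time dilation: Δt = γ·Δτ = 1.1262 × 32.5 = 36.6 years.

36.6 years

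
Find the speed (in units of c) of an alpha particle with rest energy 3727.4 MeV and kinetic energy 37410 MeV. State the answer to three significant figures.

0.996c

γ = 1 + K/(mc²) = 1 + 37410/3727.4 = 11.036.
β = √(1 − 1/γ²) = √(1 − 0.00821063) = √0.99178937 = 0.996.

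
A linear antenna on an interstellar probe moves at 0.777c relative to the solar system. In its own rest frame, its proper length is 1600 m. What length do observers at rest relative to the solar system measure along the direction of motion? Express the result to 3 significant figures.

1010 m

Lorentz factor: γ = (1 − 0.603729)^(−1/2) = 1.5886.
Along the direction of motion the measured length is L₀/γ = 1600/1.5886 = 1010 m.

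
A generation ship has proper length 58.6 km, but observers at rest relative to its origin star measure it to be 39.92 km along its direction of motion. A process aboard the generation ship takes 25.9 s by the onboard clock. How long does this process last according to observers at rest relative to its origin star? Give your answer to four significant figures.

38.02 s

γ = L₀/L = 58.6/39.92 = 1.46794.
The same γ dilates the second interval: 1.46794 × 25.9 s = 38.02 s.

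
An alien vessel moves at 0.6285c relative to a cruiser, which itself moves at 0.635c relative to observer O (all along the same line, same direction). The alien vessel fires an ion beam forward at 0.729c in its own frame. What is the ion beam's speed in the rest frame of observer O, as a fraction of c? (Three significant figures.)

0.984c

Apply u = (u'+v)/(1+u'v) twice. Ion beam in the cruiser frame: (0.729+0.6285)/(1+0.729·0.6285) = 1.3575/1.4581765 = 0.93096c.
That velocity, transformed to the rest frame of observer O: (0.93096+0.635)/(1+0.93096·0.635) = 1.56596/1.5911596 = 0.98416c.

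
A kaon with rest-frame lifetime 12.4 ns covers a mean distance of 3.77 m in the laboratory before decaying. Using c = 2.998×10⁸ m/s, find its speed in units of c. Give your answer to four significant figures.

0.7120c

Lab distance = (lab lifetime)·v = γτ·βc, so βγ = d/(cτ) = 3.770/(2.998×10⁸ × 1.240×10^-8) = 1.0141.
With βγ = 1.0141: γ² = 1 + (βγ)² = 2.0284, and β = (βγ)/γ = 1.0141/1.42422 = 0.7120.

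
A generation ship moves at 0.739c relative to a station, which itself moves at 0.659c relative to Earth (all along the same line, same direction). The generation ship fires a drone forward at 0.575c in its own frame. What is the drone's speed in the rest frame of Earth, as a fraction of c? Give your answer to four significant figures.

First combine the drone and generation ship (S''→S'): u₁ = (0.575 + 0.739)/(1 + 0.575×0.739) = 1.314/1.424925 = 0.92215.
Then combine with the station (S'→S): u = (0.92215 + 0.659)/(1 + 0.92215×0.659) = 1.58115/1.60769685 = 0.98349.

0.9835c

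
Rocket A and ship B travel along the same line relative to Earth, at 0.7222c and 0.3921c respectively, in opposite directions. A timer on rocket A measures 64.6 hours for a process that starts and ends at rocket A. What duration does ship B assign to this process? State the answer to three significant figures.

The velocity of rocket A relative to ship B is (0.7222 + 0.3921)c / (1 + 0.7222×0.3921) = 0.86839c; relative speed 0.86839c.
At |u| = 0.86839c, γ = (1 − 0.754101)^(−1/2) = 2.0166.
Rocket A's interval is proper; time dilation gives Δt_B = γΔτ = 2.0166 × 64.6 hours = 130 hours.

130 hours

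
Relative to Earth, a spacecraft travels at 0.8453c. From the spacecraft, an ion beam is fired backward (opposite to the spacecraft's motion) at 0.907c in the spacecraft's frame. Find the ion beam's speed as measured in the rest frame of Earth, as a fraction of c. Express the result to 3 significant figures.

Relativistic velocity addition: u = (u' + v)/(1 + u'v/c²), with u' = −0.907c and v = 0.8453c.
Numerator: −0.907 + 0.8453 = −0.0617. Denominator: 1 + (−0.907)(0.8453) = 0.2333129.
u = −0.0617/0.2333129 = −0.26445, so the speed is 0.264c.

0.264c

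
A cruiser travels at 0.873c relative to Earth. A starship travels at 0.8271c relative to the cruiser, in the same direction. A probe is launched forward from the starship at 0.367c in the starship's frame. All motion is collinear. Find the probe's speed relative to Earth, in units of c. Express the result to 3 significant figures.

0.994c

Compose velocities in two stages. Stage 1 (into S'): u₁ = (0.367+0.8271)/(1+0.367×0.8271) = 0.91604.
Stage 2 (into S): u = (0.91604+0.873)/(1+0.91604×0.873) = 0.99408, so the speed is 0.994c.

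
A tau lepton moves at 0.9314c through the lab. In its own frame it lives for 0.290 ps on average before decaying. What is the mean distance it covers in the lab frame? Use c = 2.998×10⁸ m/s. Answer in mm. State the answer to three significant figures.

With β = 0.9314, γ = 1/√(1 − 0.9314²) = 1/√0.13249404 = 2.7473.
Lab-frame lifetime: Δt = γτ = 2.7473 × 0.290 ps = 0.79672 ps.
Distance: d = vΔt = 0.9314 × 2.998×10⁸ m/s × 7.9672×10^-13 s = 2.22×10^-4 m = 0.222 mm.

0.222 mm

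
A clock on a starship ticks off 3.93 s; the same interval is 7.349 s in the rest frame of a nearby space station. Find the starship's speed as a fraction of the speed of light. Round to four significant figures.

0.8450c

γ = Δt/Δτ = 7.349/3.93 = 1.87.
β = √(1 − 1/γ²) = √(1 − 0.285968) = √0.714032 = 0.8450.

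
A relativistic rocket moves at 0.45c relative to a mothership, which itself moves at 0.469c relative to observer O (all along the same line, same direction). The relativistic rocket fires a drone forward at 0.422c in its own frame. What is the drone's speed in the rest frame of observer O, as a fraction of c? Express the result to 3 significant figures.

Compose velocities in two stages. Stage 1 (into S'): u₁ = (0.422+0.45)/(1+0.422×0.45) = 0.73283.
Stage 2 (into S): u = (0.73283+0.469)/(1+0.73283×0.469) = 0.89442, so the speed is 0.894c.

0.894c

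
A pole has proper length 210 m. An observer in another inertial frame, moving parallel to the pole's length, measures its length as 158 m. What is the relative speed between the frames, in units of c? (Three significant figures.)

Length contraction gives γ = L₀/L = 210/158 = 1.3291.
β = √(1 − 1/γ²) = √0.433911 = 0.659.

0.659c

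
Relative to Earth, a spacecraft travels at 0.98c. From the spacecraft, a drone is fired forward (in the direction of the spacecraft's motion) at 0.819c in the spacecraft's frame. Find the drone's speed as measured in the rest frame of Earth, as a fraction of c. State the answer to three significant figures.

Relativistic velocity addition: u = (u' + v)/(1 + u'v/c²), with u' = 0.819c and v = 0.98c.
Numerator: 0.819 + 0.98 = 1.799. Denominator: 1 + (0.819)(0.98) = 1.80262.
u = 1.799/1.80262 = 0.99799, so the speed is 0.998c.

0.998c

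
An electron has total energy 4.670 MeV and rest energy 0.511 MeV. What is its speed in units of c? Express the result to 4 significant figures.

0.9940c

γ = E/(mc²) = 4.670/0.511 = 9.1389.
β = √(1 − 1/γ²) = √(1 − 0.0119733) = √0.9880267 = 0.9940.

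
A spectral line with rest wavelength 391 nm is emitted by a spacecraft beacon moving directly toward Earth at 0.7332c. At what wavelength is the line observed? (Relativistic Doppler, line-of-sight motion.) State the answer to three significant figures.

153 nm

Relativistic Doppler for wavelength: λ_obs = λ_src · √((1−β)/(1+β)).
With β = 0.7332: factor = √(0.2668/1.7332) = 0.39235.
λ_obs = 391 × 0.39235 = 153 nm.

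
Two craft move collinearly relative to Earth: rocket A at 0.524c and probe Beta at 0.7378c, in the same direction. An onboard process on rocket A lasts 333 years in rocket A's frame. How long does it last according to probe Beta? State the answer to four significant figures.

355.3 years

Speed of rocket A in probe Beta's frame: u = (v_A − v_B)/(1 − v_A v_B/c²) = (0.524 − 0.7378)/(1 − 0.524×0.7378) = −0.2138/0.6133928 = −0.34855; |u| = 0.34855c.
γ for this relative speed: γ = 1/√(1 − 0.121487) = 1.0669.
The clock on rocket A records proper time, so probe Beta measures Δt = γΔτ = 1.0669 × 333 = 355.3 years.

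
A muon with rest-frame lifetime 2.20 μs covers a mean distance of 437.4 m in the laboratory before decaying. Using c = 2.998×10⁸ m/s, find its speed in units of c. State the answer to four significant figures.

0.5527c

Let x = d/(cτ) = 437.4 m / (2.998×10⁸ m/s × 2.200×10^-6 s) = 0.66317. Since d = βγcτ, x = βγ = β/√(1−β²).
Solving: β² = x²/(1+x²) = 0.439794/1.439794 = 0.305456, so β = 0.5527.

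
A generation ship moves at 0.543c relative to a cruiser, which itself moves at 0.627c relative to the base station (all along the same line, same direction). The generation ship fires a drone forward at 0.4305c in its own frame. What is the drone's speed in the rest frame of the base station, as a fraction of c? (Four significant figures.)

0.9474c

First combine the drone and generation ship (S''→S'): u₁ = (0.4305 + 0.543)/(1 + 0.4305×0.543) = 0.9735/1.2337615 = 0.78905.
Then combine with the cruiser (S'→S): u = (0.78905 + 0.627)/(1 + 0.78905×0.627) = 1.41605/1.49473435 = 0.94736.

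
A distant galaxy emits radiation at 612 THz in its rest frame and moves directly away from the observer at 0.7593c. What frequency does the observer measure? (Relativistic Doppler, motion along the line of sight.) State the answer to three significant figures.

Relativistic Doppler (source moving away): f_obs = f_src · √((1−β)/(1+β)).
With β = 0.7593: factor = √(0.2407/1.7593) = 0.36989.
f_obs = 612 × 0.36989 = 226 THz.

226 THz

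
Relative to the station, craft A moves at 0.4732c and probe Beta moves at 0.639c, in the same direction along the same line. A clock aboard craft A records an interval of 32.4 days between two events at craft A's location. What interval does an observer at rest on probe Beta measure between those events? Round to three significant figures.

33.4 days

Speed of craft A in probe Beta's frame: u = (v_A − v_B)/(1 − v_A v_B/c²) = (0.4732 − 0.639)/(1 − 0.4732×0.639) = −0.1658/0.6976252 = −0.23766; |u| = 0.23766c.
At |u| = 0.23766c, γ = (1 − 0.0564823)^(−1/2) = 1.0295.
Craft A's interval is proper; time dilation gives Δt_B = γΔτ = 1.0295 × 32.4 days = 33.4 days.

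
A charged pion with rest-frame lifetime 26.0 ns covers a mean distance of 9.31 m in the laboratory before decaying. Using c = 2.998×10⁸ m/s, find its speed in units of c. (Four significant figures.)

0.7667c

d = βγcτ ⇒ βγ = d/(cτ) = 9.310 m / (7.7948 m) = 1.1944.
β = (βγ)/√(1+(βγ)²) = 1.1944/√2.42659 = 0.7667.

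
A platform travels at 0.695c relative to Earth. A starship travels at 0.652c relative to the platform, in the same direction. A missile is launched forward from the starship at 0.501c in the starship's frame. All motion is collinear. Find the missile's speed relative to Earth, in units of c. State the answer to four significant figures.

0.9751c

Compose velocities in two stages. Stage 1 (into S'): u₁ = (0.501+0.652)/(1+0.501×0.652) = 0.86911.
Stage 2 (into S): u = (0.86911+0.695)/(1+0.86911×0.695) = 0.97511, so the speed is 0.9751c.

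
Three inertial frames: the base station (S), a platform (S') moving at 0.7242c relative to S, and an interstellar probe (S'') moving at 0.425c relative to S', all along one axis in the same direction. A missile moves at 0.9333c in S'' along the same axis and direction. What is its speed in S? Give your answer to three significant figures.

Compose velocities in two stages. Stage 1 (into S'): u₁ = (0.9333+0.425)/(1+0.9333×0.425) = 0.97254.
Stage 2 (into S): u = (0.97254+0.7242)/(1+0.97254×0.7242) = 0.99556, so the speed is 0.996c.

0.996c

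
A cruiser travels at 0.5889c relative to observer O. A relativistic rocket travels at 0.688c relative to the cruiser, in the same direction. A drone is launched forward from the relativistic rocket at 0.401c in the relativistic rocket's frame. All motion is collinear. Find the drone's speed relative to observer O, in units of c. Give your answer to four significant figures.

0.9599c

Apply u = (u'+v)/(1+u'v) twice. Drone in the cruiser frame: (0.401+0.688)/(1+0.401·0.688) = 1.089/1.275888 = 0.85352c.
That velocity, transformed to the rest frame of observer O: (0.85352+0.5889)/(1+0.85352·0.5889) = 1.44242/1.502637928 = 0.95993c.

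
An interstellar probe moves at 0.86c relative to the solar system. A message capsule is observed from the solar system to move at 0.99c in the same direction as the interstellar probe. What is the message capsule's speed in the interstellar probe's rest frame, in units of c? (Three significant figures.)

Transform to the interstellar probe's frame: u' = (u − v)/(1 − uv/c²).
u' = (0.99 − 0.86)/(1 − 0.99×0.86) = 0.13/0.1486 = 0.87483.
Speed in the interstellar probe's frame: 0.875c (in the same direction).

0.875c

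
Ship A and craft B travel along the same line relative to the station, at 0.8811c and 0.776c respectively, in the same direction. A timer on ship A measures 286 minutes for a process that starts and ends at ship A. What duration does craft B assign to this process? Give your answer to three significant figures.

303 minutes

Speed of ship A in craft B's frame: u = (v_A − v_B)/(1 − v_A v_B/c²) = (0.8811 − 0.776)/(1 − 0.8811×0.776) = 0.1051/0.3162664 = 0.33231; |u| = 0.33231c.
At |u| = 0.33231c, γ = (1 − 0.11043)^(−1/2) = 1.0603.
Ship A's interval is proper; time dilation gives Δt_B = γΔτ = 1.0603 × 286 minutes = 303 minutes.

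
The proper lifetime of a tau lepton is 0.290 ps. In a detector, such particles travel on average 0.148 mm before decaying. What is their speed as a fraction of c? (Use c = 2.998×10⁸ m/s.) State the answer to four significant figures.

0.8622c

d = βγcτ ⇒ βγ = d/(cτ) = 1.480×10^-4 m / (8.6942×10^-5 m) = 1.7023.
β = (βγ)/√(1+(βγ)²) = 1.7023/√3.89783 = 0.8622.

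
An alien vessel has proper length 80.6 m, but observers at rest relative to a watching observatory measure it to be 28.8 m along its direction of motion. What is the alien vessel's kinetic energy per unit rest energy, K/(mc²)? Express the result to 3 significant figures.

From L = L₀/γ: γ = 80.6/28.8 = 2.79861.
Since K = (γ−1)mc², K/(mc²) = 2.79861 − 1 = 1.80.

1.80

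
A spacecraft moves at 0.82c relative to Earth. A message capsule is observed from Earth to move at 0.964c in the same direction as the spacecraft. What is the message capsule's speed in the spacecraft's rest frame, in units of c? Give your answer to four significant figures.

Transform to the spacecraft's frame: u' = (u − v)/(1 − uv/c²).
u' = (0.964 − 0.82)/(1 − 0.964×0.82) = 0.144/0.20952 = 0.68729.
Speed in the spacecraft's frame: 0.6873c (in the same direction).

0.6873c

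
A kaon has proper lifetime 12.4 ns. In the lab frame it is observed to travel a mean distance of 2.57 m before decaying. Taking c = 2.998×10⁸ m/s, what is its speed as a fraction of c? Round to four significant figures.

0.5687c

d = βγcτ ⇒ βγ = d/(cτ) = 2.570 m / (3.71752 m) = 0.69132.
β = (βγ)/√(1+(βγ)²) = 0.69132/√1.477923 = 0.5687.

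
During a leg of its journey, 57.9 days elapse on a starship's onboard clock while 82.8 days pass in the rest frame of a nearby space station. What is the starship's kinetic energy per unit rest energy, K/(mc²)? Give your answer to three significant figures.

The time-dilation ratio gives γ = 82.8/57.9 = 1.43005.
K/(mc²) = γ − 1 = 1.43005 − 1 = 0.430.

0.430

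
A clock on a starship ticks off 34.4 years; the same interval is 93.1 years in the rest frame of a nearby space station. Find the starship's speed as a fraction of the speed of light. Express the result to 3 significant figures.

0.929c

γ = Δt/Δτ = 93.1/34.4 = 2.7064.
β = √(1 − 1/γ²) = √(1 − 0.136526) = √0.863474 = 0.929.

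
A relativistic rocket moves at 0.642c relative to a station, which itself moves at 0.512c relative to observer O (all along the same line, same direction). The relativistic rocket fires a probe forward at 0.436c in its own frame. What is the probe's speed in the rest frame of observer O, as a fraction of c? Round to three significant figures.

0.946c

Apply u = (u'+v)/(1+u'v) twice. Probe in the station frame: (0.436+0.642)/(1+0.436·0.642) = 1.078/1.279912 = 0.84225c.
That velocity, transformed to the rest frame of observer O: (0.84225+0.512)/(1+0.84225·0.512) = 1.35425/1.431232 = 0.94621c.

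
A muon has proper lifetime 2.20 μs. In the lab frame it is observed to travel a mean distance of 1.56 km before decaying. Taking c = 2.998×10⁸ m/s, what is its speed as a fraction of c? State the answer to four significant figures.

Let x = d/(cτ) = 1560 m / (2.998×10⁸ m/s × 2.200×10^-6 s) = 2.3652. Since d = βγcτ, x = βγ = β/√(1−β²).
Solving: β² = x²/(1+x²) = 5.59417/6.59417 = 0.848351, so β = 0.9211.

0.9211c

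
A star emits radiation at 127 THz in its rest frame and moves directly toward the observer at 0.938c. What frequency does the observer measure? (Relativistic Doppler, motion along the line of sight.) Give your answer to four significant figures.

Relativistic Doppler (source moving toward): f_obs = f_src · √((1+β)/(1−β)).
With β = 0.938: factor = √(1.938/0.062) = 5.5909.
f_obs = 127 × 5.5909 = 710.0 THz.

710.0 THz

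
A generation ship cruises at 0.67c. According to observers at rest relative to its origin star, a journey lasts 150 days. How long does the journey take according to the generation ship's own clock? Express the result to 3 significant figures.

111 days

Lorentz factor: γ = (1 − 0.4489)^(−1/2) = 1.3471.
The generation ship's clock runs slow as seen from its origin star, so Δτ = Δt/γ = 150/1.3471 = 111 days.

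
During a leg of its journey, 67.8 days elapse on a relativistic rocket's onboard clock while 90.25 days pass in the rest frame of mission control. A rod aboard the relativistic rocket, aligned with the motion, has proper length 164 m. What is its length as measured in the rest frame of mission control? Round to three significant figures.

123 m

γ = Δt/Δτ = 90.25/67.8 = 1.33112.
L = L₀/γ = 164/1.33112 = 123 m.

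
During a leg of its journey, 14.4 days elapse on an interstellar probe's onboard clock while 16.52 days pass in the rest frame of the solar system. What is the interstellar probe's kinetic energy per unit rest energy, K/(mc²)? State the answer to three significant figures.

0.147

γ = Δt/Δτ = 16.52/14.4 = 1.14722.
Since K = (γ−1)mc², K/(mc²) = 1.14722 − 1 = 0.147.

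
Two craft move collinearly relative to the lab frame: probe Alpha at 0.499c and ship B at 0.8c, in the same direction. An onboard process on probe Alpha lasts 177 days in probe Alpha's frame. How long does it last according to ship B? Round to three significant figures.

The velocity of probe Alpha relative to ship B is (0.499 − 0.8)c / (1 − 0.499×0.8) = −0.501c; relative speed 0.501c.
At |u| = 0.501c, γ = (1 − 0.251001)^(−1/2) = 1.1555.
Probe Alpha's interval is proper; time dilation gives Δt_B = γΔτ = 1.1555 × 177 days = 205 days.

205 days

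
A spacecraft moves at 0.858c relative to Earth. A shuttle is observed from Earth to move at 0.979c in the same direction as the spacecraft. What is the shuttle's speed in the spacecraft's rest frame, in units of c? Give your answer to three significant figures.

Transform to the spacecraft's frame: u' = (u − v)/(1 − uv/c²).
u' = (0.979 − 0.858)/(1 − 0.979×0.858) = 0.121/0.160018 = 0.75616.
Speed in the spacecraft's frame: 0.756c (in the same direction).

0.756c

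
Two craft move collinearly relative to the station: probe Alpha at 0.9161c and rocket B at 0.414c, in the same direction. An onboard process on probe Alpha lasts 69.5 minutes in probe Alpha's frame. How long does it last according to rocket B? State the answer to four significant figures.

Speed of probe Alpha in rocket B's frame: u = (v_A − v_B)/(1 − v_A v_B/c²) = (0.9161 − 0.414)/(1 − 0.9161×0.414) = 0.5021/0.6207346 = 0.80888; |u| = 0.80888c.
At |u| = 0.80888c, γ = (1 − 0.654287)^(−1/2) = 1.7008.
The clock on probe Alpha records proper time, so rocket B measures Δt = γΔτ = 1.7008 × 69.5 = 118.2 minutes.

118.2 minutes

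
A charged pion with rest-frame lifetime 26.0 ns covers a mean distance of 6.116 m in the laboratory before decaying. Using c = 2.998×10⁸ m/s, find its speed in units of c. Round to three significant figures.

d = βγcτ ⇒ βγ = d/(cτ) = 6.116 m / (7.7948 m) = 0.78463.
β = (βγ)/√(1+(βγ)²) = 0.78463/√1.615644 = 0.617.

0.617c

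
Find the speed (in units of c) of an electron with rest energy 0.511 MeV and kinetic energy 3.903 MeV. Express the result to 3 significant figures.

0.993c

K = (γ−1)mc², so γ = 1 + 3.903/0.511 = 8.638.
Then v/c = √(1 − γ⁻²) = √(1 − 0.0134021) = √0.9865979 = 0.993.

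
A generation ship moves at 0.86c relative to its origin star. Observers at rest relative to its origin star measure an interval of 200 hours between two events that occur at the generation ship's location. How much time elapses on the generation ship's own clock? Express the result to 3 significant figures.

With β = 0.86, γ = 1/√(1 − 0.86²) = 1/√0.2604 = 1.9597.
The moving clock records proper time: Δτ = Δt/γ = 200/1.9597 = 102 hours.

102 hours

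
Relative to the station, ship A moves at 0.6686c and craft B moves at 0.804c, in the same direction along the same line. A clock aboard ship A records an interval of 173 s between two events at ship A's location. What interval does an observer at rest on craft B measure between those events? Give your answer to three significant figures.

181 s

The velocity of ship A relative to craft B is (0.6686 − 0.804)c / (1 − 0.6686×0.804) = −0.29279c; relative speed 0.29279c.
At |u| = 0.29279c, γ = (1 − 0.085726)^(−1/2) = 1.0458.
Ship A's interval is proper; time dilation gives Δt_B = γΔτ = 1.0458 × 173 s = 181 s.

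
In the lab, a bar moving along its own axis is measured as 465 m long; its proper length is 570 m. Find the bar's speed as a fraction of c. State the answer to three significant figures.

Length contraction gives γ = L₀/L = 570/465 = 1.2258.
β = √(1 − 1/γ²) = √0.334481 = 0.578.

0.578c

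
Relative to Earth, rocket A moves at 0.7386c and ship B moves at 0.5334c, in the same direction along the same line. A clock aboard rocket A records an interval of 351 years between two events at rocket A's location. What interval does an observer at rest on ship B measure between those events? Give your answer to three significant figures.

Speed of rocket A in ship B's frame: u = (v_A − v_B)/(1 − v_A v_B/c²) = (0.7386 − 0.5334)/(1 − 0.7386×0.5334) = 0.2052/0.60603076 = 0.3386; |u| = 0.3386c.
At |u| = 0.3386c, γ = (1 − 0.11465)^(−1/2) = 1.0628.
The clock on rocket A records proper time, so ship B measures Δt = γΔτ = 1.0628 × 351 = 373 years.

373 years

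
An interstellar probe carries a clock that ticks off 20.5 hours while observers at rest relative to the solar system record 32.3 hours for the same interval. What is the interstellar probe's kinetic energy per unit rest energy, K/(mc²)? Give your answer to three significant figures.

0.576

From Δt = γΔτ: γ = 32.3/20.5 = 1.57561.
K/(mc²) = γ − 1 = 1.57561 − 1 = 0.576.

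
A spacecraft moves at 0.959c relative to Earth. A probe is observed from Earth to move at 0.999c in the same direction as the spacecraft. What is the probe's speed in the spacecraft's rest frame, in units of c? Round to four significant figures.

0.9533c

Transform to the spacecraft's frame: u' = (u − v)/(1 − uv/c²).
u' = (0.999 − 0.959)/(1 − 0.999×0.959) = 0.04/0.041959 = 0.95331.
Speed in the spacecraft's frame: 0.9533c (in the same direction).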